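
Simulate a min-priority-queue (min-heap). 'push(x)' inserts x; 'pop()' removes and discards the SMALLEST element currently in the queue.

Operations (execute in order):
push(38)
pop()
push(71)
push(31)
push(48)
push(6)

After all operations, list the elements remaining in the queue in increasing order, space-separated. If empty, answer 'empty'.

Answer: 6 31 48 71

Derivation:
push(38): heap contents = [38]
pop() → 38: heap contents = []
push(71): heap contents = [71]
push(31): heap contents = [31, 71]
push(48): heap contents = [31, 48, 71]
push(6): heap contents = [6, 31, 48, 71]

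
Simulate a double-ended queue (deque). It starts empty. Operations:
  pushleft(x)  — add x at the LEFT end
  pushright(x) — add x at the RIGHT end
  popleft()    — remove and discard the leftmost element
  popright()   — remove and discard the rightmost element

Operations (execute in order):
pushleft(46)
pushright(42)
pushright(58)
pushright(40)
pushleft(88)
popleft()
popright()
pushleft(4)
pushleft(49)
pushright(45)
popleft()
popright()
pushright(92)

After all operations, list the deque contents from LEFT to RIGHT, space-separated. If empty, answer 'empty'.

Answer: 4 46 42 58 92

Derivation:
pushleft(46): [46]
pushright(42): [46, 42]
pushright(58): [46, 42, 58]
pushright(40): [46, 42, 58, 40]
pushleft(88): [88, 46, 42, 58, 40]
popleft(): [46, 42, 58, 40]
popright(): [46, 42, 58]
pushleft(4): [4, 46, 42, 58]
pushleft(49): [49, 4, 46, 42, 58]
pushright(45): [49, 4, 46, 42, 58, 45]
popleft(): [4, 46, 42, 58, 45]
popright(): [4, 46, 42, 58]
pushright(92): [4, 46, 42, 58, 92]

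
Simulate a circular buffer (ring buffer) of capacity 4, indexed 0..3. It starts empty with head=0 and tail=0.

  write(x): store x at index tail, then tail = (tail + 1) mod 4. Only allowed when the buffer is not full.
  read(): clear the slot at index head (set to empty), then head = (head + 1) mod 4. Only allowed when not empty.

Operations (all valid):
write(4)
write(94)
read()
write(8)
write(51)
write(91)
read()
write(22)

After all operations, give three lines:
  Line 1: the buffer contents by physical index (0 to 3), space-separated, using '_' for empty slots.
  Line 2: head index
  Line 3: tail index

write(4): buf=[4 _ _ _], head=0, tail=1, size=1
write(94): buf=[4 94 _ _], head=0, tail=2, size=2
read(): buf=[_ 94 _ _], head=1, tail=2, size=1
write(8): buf=[_ 94 8 _], head=1, tail=3, size=2
write(51): buf=[_ 94 8 51], head=1, tail=0, size=3
write(91): buf=[91 94 8 51], head=1, tail=1, size=4
read(): buf=[91 _ 8 51], head=2, tail=1, size=3
write(22): buf=[91 22 8 51], head=2, tail=2, size=4

Answer: 91 22 8 51
2
2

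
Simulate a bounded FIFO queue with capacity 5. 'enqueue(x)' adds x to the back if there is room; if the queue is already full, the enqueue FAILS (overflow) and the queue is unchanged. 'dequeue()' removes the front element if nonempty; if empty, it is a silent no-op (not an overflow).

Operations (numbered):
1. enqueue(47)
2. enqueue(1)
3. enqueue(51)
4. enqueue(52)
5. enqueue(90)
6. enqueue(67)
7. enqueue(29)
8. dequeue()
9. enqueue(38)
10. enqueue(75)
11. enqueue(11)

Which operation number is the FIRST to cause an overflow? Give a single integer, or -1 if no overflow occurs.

Answer: 6

Derivation:
1. enqueue(47): size=1
2. enqueue(1): size=2
3. enqueue(51): size=3
4. enqueue(52): size=4
5. enqueue(90): size=5
6. enqueue(67): size=5=cap → OVERFLOW (fail)
7. enqueue(29): size=5=cap → OVERFLOW (fail)
8. dequeue(): size=4
9. enqueue(38): size=5
10. enqueue(75): size=5=cap → OVERFLOW (fail)
11. enqueue(11): size=5=cap → OVERFLOW (fail)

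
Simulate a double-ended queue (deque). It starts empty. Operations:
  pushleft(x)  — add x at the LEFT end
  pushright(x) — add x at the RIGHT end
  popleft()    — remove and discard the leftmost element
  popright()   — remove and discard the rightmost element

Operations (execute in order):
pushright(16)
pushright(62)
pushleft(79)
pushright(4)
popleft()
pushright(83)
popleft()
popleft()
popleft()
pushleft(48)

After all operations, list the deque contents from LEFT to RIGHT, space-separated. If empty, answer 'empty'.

Answer: 48 83

Derivation:
pushright(16): [16]
pushright(62): [16, 62]
pushleft(79): [79, 16, 62]
pushright(4): [79, 16, 62, 4]
popleft(): [16, 62, 4]
pushright(83): [16, 62, 4, 83]
popleft(): [62, 4, 83]
popleft(): [4, 83]
popleft(): [83]
pushleft(48): [48, 83]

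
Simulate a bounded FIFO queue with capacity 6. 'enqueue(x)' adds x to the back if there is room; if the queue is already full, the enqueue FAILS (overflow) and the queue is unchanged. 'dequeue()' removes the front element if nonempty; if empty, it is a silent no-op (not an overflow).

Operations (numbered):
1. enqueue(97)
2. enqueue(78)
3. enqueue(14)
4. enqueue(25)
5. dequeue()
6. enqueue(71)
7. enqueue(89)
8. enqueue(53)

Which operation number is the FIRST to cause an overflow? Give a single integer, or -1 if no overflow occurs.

Answer: -1

Derivation:
1. enqueue(97): size=1
2. enqueue(78): size=2
3. enqueue(14): size=3
4. enqueue(25): size=4
5. dequeue(): size=3
6. enqueue(71): size=4
7. enqueue(89): size=5
8. enqueue(53): size=6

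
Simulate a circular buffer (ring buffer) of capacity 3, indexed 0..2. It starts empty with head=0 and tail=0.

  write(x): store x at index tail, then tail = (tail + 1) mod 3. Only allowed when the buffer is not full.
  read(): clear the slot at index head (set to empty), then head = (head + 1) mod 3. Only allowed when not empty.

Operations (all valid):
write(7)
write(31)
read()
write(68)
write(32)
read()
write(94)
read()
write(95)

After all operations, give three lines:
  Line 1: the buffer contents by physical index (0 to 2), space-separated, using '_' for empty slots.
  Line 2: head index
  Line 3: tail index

Answer: 32 94 95
0
0

Derivation:
write(7): buf=[7 _ _], head=0, tail=1, size=1
write(31): buf=[7 31 _], head=0, tail=2, size=2
read(): buf=[_ 31 _], head=1, tail=2, size=1
write(68): buf=[_ 31 68], head=1, tail=0, size=2
write(32): buf=[32 31 68], head=1, tail=1, size=3
read(): buf=[32 _ 68], head=2, tail=1, size=2
write(94): buf=[32 94 68], head=2, tail=2, size=3
read(): buf=[32 94 _], head=0, tail=2, size=2
write(95): buf=[32 94 95], head=0, tail=0, size=3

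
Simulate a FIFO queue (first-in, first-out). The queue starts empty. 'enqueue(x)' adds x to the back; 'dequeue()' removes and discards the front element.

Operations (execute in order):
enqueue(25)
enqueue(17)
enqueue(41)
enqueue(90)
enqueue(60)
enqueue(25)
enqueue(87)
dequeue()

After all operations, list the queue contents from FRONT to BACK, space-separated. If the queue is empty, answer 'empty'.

enqueue(25): [25]
enqueue(17): [25, 17]
enqueue(41): [25, 17, 41]
enqueue(90): [25, 17, 41, 90]
enqueue(60): [25, 17, 41, 90, 60]
enqueue(25): [25, 17, 41, 90, 60, 25]
enqueue(87): [25, 17, 41, 90, 60, 25, 87]
dequeue(): [17, 41, 90, 60, 25, 87]

Answer: 17 41 90 60 25 87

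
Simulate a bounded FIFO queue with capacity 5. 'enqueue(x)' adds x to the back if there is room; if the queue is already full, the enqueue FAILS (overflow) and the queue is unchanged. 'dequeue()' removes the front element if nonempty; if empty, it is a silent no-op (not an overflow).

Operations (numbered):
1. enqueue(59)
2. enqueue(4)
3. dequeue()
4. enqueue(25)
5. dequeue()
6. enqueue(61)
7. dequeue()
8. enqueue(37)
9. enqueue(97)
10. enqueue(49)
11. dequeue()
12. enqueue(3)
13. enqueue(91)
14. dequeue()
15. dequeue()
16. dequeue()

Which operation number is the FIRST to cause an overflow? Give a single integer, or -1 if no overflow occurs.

Answer: -1

Derivation:
1. enqueue(59): size=1
2. enqueue(4): size=2
3. dequeue(): size=1
4. enqueue(25): size=2
5. dequeue(): size=1
6. enqueue(61): size=2
7. dequeue(): size=1
8. enqueue(37): size=2
9. enqueue(97): size=3
10. enqueue(49): size=4
11. dequeue(): size=3
12. enqueue(3): size=4
13. enqueue(91): size=5
14. dequeue(): size=4
15. dequeue(): size=3
16. dequeue(): size=2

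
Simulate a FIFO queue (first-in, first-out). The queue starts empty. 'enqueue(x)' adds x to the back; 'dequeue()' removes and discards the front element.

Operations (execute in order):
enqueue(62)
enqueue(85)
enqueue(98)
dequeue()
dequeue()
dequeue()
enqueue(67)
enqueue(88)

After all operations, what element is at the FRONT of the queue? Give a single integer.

enqueue(62): queue = [62]
enqueue(85): queue = [62, 85]
enqueue(98): queue = [62, 85, 98]
dequeue(): queue = [85, 98]
dequeue(): queue = [98]
dequeue(): queue = []
enqueue(67): queue = [67]
enqueue(88): queue = [67, 88]

Answer: 67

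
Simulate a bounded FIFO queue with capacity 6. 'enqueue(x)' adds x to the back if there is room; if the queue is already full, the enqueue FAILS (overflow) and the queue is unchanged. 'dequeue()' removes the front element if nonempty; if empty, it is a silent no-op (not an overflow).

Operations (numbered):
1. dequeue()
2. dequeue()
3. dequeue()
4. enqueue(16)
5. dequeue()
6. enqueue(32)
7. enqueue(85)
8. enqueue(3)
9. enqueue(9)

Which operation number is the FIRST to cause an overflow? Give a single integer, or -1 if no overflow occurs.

1. dequeue(): empty, no-op, size=0
2. dequeue(): empty, no-op, size=0
3. dequeue(): empty, no-op, size=0
4. enqueue(16): size=1
5. dequeue(): size=0
6. enqueue(32): size=1
7. enqueue(85): size=2
8. enqueue(3): size=3
9. enqueue(9): size=4

Answer: -1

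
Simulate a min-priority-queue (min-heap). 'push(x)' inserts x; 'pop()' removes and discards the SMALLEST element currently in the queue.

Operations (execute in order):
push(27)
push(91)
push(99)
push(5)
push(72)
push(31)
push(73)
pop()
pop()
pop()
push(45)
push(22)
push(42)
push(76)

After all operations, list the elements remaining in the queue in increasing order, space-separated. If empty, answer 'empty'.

push(27): heap contents = [27]
push(91): heap contents = [27, 91]
push(99): heap contents = [27, 91, 99]
push(5): heap contents = [5, 27, 91, 99]
push(72): heap contents = [5, 27, 72, 91, 99]
push(31): heap contents = [5, 27, 31, 72, 91, 99]
push(73): heap contents = [5, 27, 31, 72, 73, 91, 99]
pop() → 5: heap contents = [27, 31, 72, 73, 91, 99]
pop() → 27: heap contents = [31, 72, 73, 91, 99]
pop() → 31: heap contents = [72, 73, 91, 99]
push(45): heap contents = [45, 72, 73, 91, 99]
push(22): heap contents = [22, 45, 72, 73, 91, 99]
push(42): heap contents = [22, 42, 45, 72, 73, 91, 99]
push(76): heap contents = [22, 42, 45, 72, 73, 76, 91, 99]

Answer: 22 42 45 72 73 76 91 99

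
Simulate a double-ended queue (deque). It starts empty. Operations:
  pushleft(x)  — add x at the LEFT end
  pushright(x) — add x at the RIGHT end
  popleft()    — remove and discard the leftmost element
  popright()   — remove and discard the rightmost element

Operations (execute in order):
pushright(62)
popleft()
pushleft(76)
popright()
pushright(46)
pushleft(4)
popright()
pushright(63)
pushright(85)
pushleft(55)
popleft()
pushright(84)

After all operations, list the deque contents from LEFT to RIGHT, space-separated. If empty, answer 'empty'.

Answer: 4 63 85 84

Derivation:
pushright(62): [62]
popleft(): []
pushleft(76): [76]
popright(): []
pushright(46): [46]
pushleft(4): [4, 46]
popright(): [4]
pushright(63): [4, 63]
pushright(85): [4, 63, 85]
pushleft(55): [55, 4, 63, 85]
popleft(): [4, 63, 85]
pushright(84): [4, 63, 85, 84]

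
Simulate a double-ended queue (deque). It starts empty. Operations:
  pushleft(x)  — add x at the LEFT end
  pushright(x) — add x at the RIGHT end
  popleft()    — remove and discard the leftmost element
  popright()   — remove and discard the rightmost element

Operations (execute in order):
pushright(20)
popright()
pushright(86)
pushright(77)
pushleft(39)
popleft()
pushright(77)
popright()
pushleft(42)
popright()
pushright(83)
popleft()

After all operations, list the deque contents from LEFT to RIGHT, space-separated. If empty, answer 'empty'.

pushright(20): [20]
popright(): []
pushright(86): [86]
pushright(77): [86, 77]
pushleft(39): [39, 86, 77]
popleft(): [86, 77]
pushright(77): [86, 77, 77]
popright(): [86, 77]
pushleft(42): [42, 86, 77]
popright(): [42, 86]
pushright(83): [42, 86, 83]
popleft(): [86, 83]

Answer: 86 83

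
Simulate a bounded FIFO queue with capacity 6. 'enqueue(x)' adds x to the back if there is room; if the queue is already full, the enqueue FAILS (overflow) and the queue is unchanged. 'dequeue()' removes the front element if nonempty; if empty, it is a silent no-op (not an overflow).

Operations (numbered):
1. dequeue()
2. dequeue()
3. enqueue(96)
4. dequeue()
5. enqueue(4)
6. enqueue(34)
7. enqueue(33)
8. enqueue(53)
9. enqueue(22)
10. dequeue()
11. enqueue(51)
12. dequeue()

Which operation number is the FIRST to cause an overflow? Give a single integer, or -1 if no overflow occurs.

Answer: -1

Derivation:
1. dequeue(): empty, no-op, size=0
2. dequeue(): empty, no-op, size=0
3. enqueue(96): size=1
4. dequeue(): size=0
5. enqueue(4): size=1
6. enqueue(34): size=2
7. enqueue(33): size=3
8. enqueue(53): size=4
9. enqueue(22): size=5
10. dequeue(): size=4
11. enqueue(51): size=5
12. dequeue(): size=4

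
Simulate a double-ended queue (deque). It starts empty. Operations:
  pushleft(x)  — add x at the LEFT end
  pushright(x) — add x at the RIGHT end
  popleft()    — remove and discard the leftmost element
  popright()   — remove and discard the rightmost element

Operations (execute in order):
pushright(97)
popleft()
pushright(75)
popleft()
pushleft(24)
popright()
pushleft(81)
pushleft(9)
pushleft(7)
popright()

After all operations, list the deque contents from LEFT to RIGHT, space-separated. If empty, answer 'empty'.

Answer: 7 9

Derivation:
pushright(97): [97]
popleft(): []
pushright(75): [75]
popleft(): []
pushleft(24): [24]
popright(): []
pushleft(81): [81]
pushleft(9): [9, 81]
pushleft(7): [7, 9, 81]
popright(): [7, 9]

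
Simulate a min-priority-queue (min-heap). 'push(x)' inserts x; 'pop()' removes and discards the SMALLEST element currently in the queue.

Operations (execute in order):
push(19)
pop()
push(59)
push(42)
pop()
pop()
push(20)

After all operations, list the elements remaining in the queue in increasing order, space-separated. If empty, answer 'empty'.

Answer: 20

Derivation:
push(19): heap contents = [19]
pop() → 19: heap contents = []
push(59): heap contents = [59]
push(42): heap contents = [42, 59]
pop() → 42: heap contents = [59]
pop() → 59: heap contents = []
push(20): heap contents = [20]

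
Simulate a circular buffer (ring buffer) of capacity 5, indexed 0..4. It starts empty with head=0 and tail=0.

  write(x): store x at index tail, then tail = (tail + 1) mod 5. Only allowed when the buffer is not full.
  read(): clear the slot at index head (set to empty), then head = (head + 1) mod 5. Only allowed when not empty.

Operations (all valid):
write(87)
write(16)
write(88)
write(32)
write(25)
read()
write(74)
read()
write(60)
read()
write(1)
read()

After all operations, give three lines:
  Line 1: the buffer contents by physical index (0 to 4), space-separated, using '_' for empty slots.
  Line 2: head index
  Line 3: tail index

write(87): buf=[87 _ _ _ _], head=0, tail=1, size=1
write(16): buf=[87 16 _ _ _], head=0, tail=2, size=2
write(88): buf=[87 16 88 _ _], head=0, tail=3, size=3
write(32): buf=[87 16 88 32 _], head=0, tail=4, size=4
write(25): buf=[87 16 88 32 25], head=0, tail=0, size=5
read(): buf=[_ 16 88 32 25], head=1, tail=0, size=4
write(74): buf=[74 16 88 32 25], head=1, tail=1, size=5
read(): buf=[74 _ 88 32 25], head=2, tail=1, size=4
write(60): buf=[74 60 88 32 25], head=2, tail=2, size=5
read(): buf=[74 60 _ 32 25], head=3, tail=2, size=4
write(1): buf=[74 60 1 32 25], head=3, tail=3, size=5
read(): buf=[74 60 1 _ 25], head=4, tail=3, size=4

Answer: 74 60 1 _ 25
4
3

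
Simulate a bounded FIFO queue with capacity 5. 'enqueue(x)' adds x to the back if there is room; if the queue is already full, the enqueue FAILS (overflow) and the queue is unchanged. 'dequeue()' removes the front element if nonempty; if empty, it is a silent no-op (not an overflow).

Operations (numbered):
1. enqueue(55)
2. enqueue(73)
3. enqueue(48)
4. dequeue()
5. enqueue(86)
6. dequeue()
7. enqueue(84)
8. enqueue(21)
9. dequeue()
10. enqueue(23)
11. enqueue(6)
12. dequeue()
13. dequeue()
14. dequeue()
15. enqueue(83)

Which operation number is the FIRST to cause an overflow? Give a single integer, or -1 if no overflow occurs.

Answer: -1

Derivation:
1. enqueue(55): size=1
2. enqueue(73): size=2
3. enqueue(48): size=3
4. dequeue(): size=2
5. enqueue(86): size=3
6. dequeue(): size=2
7. enqueue(84): size=3
8. enqueue(21): size=4
9. dequeue(): size=3
10. enqueue(23): size=4
11. enqueue(6): size=5
12. dequeue(): size=4
13. dequeue(): size=3
14. dequeue(): size=2
15. enqueue(83): size=3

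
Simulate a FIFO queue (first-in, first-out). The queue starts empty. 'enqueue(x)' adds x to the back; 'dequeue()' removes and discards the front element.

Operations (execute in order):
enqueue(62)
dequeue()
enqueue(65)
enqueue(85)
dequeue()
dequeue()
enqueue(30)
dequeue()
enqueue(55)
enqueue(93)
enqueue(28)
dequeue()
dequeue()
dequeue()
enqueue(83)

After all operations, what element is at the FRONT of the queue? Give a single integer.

enqueue(62): queue = [62]
dequeue(): queue = []
enqueue(65): queue = [65]
enqueue(85): queue = [65, 85]
dequeue(): queue = [85]
dequeue(): queue = []
enqueue(30): queue = [30]
dequeue(): queue = []
enqueue(55): queue = [55]
enqueue(93): queue = [55, 93]
enqueue(28): queue = [55, 93, 28]
dequeue(): queue = [93, 28]
dequeue(): queue = [28]
dequeue(): queue = []
enqueue(83): queue = [83]

Answer: 83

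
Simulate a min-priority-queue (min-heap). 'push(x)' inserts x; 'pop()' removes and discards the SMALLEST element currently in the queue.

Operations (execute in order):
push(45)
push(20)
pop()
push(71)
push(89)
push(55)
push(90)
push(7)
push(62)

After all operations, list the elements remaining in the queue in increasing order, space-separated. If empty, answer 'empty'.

Answer: 7 45 55 62 71 89 90

Derivation:
push(45): heap contents = [45]
push(20): heap contents = [20, 45]
pop() → 20: heap contents = [45]
push(71): heap contents = [45, 71]
push(89): heap contents = [45, 71, 89]
push(55): heap contents = [45, 55, 71, 89]
push(90): heap contents = [45, 55, 71, 89, 90]
push(7): heap contents = [7, 45, 55, 71, 89, 90]
push(62): heap contents = [7, 45, 55, 62, 71, 89, 90]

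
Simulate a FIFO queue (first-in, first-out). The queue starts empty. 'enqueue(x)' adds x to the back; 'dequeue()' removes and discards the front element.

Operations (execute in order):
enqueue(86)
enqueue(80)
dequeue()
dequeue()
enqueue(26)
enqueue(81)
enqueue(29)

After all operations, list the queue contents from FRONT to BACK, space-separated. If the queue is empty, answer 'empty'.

Answer: 26 81 29

Derivation:
enqueue(86): [86]
enqueue(80): [86, 80]
dequeue(): [80]
dequeue(): []
enqueue(26): [26]
enqueue(81): [26, 81]
enqueue(29): [26, 81, 29]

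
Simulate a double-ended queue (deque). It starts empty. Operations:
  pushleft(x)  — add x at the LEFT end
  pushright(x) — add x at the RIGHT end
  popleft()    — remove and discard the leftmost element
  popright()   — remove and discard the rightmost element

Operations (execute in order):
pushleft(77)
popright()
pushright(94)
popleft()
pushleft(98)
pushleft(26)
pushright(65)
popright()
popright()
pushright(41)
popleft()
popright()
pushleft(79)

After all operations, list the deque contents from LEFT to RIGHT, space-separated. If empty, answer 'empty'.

pushleft(77): [77]
popright(): []
pushright(94): [94]
popleft(): []
pushleft(98): [98]
pushleft(26): [26, 98]
pushright(65): [26, 98, 65]
popright(): [26, 98]
popright(): [26]
pushright(41): [26, 41]
popleft(): [41]
popright(): []
pushleft(79): [79]

Answer: 79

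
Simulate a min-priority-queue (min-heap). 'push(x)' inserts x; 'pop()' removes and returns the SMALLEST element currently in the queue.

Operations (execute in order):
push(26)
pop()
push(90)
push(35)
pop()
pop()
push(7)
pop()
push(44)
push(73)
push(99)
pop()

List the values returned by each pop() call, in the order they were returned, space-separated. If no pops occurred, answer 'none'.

Answer: 26 35 90 7 44

Derivation:
push(26): heap contents = [26]
pop() → 26: heap contents = []
push(90): heap contents = [90]
push(35): heap contents = [35, 90]
pop() → 35: heap contents = [90]
pop() → 90: heap contents = []
push(7): heap contents = [7]
pop() → 7: heap contents = []
push(44): heap contents = [44]
push(73): heap contents = [44, 73]
push(99): heap contents = [44, 73, 99]
pop() → 44: heap contents = [73, 99]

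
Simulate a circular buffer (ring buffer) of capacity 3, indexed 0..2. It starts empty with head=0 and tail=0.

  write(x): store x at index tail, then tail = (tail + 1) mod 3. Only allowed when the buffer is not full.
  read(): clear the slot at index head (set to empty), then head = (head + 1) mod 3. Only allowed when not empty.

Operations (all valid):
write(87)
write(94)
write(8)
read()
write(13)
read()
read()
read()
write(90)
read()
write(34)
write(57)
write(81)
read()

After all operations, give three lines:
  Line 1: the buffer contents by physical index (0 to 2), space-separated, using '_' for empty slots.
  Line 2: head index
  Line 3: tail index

write(87): buf=[87 _ _], head=0, tail=1, size=1
write(94): buf=[87 94 _], head=0, tail=2, size=2
write(8): buf=[87 94 8], head=0, tail=0, size=3
read(): buf=[_ 94 8], head=1, tail=0, size=2
write(13): buf=[13 94 8], head=1, tail=1, size=3
read(): buf=[13 _ 8], head=2, tail=1, size=2
read(): buf=[13 _ _], head=0, tail=1, size=1
read(): buf=[_ _ _], head=1, tail=1, size=0
write(90): buf=[_ 90 _], head=1, tail=2, size=1
read(): buf=[_ _ _], head=2, tail=2, size=0
write(34): buf=[_ _ 34], head=2, tail=0, size=1
write(57): buf=[57 _ 34], head=2, tail=1, size=2
write(81): buf=[57 81 34], head=2, tail=2, size=3
read(): buf=[57 81 _], head=0, tail=2, size=2

Answer: 57 81 _
0
2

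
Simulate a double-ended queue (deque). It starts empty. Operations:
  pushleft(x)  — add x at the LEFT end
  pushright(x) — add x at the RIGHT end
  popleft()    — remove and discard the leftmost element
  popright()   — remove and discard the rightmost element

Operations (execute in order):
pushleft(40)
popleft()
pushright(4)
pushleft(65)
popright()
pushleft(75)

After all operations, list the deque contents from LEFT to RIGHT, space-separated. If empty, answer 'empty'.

Answer: 75 65

Derivation:
pushleft(40): [40]
popleft(): []
pushright(4): [4]
pushleft(65): [65, 4]
popright(): [65]
pushleft(75): [75, 65]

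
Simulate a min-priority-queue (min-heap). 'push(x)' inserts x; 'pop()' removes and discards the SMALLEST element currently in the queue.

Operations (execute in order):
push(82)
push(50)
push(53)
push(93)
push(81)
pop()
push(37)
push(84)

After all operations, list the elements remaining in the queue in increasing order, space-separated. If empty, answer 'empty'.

Answer: 37 53 81 82 84 93

Derivation:
push(82): heap contents = [82]
push(50): heap contents = [50, 82]
push(53): heap contents = [50, 53, 82]
push(93): heap contents = [50, 53, 82, 93]
push(81): heap contents = [50, 53, 81, 82, 93]
pop() → 50: heap contents = [53, 81, 82, 93]
push(37): heap contents = [37, 53, 81, 82, 93]
push(84): heap contents = [37, 53, 81, 82, 84, 93]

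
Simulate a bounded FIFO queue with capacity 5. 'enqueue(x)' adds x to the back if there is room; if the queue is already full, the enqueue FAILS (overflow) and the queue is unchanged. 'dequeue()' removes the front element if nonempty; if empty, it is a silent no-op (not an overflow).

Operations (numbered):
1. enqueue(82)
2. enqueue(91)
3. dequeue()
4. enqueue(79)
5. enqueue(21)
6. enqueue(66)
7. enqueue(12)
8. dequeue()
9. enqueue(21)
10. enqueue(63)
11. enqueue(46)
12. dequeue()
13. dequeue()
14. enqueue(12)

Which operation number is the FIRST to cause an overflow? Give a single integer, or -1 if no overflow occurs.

Answer: 10

Derivation:
1. enqueue(82): size=1
2. enqueue(91): size=2
3. dequeue(): size=1
4. enqueue(79): size=2
5. enqueue(21): size=3
6. enqueue(66): size=4
7. enqueue(12): size=5
8. dequeue(): size=4
9. enqueue(21): size=5
10. enqueue(63): size=5=cap → OVERFLOW (fail)
11. enqueue(46): size=5=cap → OVERFLOW (fail)
12. dequeue(): size=4
13. dequeue(): size=3
14. enqueue(12): size=4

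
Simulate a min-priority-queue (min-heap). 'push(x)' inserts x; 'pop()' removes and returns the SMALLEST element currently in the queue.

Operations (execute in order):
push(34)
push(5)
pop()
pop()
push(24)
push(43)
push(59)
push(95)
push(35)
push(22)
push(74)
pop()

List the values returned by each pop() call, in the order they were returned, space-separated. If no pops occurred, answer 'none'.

push(34): heap contents = [34]
push(5): heap contents = [5, 34]
pop() → 5: heap contents = [34]
pop() → 34: heap contents = []
push(24): heap contents = [24]
push(43): heap contents = [24, 43]
push(59): heap contents = [24, 43, 59]
push(95): heap contents = [24, 43, 59, 95]
push(35): heap contents = [24, 35, 43, 59, 95]
push(22): heap contents = [22, 24, 35, 43, 59, 95]
push(74): heap contents = [22, 24, 35, 43, 59, 74, 95]
pop() → 22: heap contents = [24, 35, 43, 59, 74, 95]

Answer: 5 34 22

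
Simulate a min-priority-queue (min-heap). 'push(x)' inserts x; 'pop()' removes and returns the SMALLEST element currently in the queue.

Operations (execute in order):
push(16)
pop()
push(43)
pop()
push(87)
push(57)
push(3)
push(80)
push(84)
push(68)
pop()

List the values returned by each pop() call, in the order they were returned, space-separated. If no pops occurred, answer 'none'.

push(16): heap contents = [16]
pop() → 16: heap contents = []
push(43): heap contents = [43]
pop() → 43: heap contents = []
push(87): heap contents = [87]
push(57): heap contents = [57, 87]
push(3): heap contents = [3, 57, 87]
push(80): heap contents = [3, 57, 80, 87]
push(84): heap contents = [3, 57, 80, 84, 87]
push(68): heap contents = [3, 57, 68, 80, 84, 87]
pop() → 3: heap contents = [57, 68, 80, 84, 87]

Answer: 16 43 3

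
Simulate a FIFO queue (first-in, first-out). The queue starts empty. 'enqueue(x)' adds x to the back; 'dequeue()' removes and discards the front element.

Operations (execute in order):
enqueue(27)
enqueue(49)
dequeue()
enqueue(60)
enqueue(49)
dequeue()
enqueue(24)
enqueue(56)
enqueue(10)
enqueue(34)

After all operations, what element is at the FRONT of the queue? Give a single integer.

Answer: 60

Derivation:
enqueue(27): queue = [27]
enqueue(49): queue = [27, 49]
dequeue(): queue = [49]
enqueue(60): queue = [49, 60]
enqueue(49): queue = [49, 60, 49]
dequeue(): queue = [60, 49]
enqueue(24): queue = [60, 49, 24]
enqueue(56): queue = [60, 49, 24, 56]
enqueue(10): queue = [60, 49, 24, 56, 10]
enqueue(34): queue = [60, 49, 24, 56, 10, 34]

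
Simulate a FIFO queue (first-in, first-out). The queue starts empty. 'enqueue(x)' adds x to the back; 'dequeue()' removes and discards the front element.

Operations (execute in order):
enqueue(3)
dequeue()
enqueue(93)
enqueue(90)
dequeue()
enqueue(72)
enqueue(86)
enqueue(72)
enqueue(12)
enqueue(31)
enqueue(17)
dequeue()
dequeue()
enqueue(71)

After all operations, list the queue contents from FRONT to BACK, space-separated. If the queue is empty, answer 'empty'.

enqueue(3): [3]
dequeue(): []
enqueue(93): [93]
enqueue(90): [93, 90]
dequeue(): [90]
enqueue(72): [90, 72]
enqueue(86): [90, 72, 86]
enqueue(72): [90, 72, 86, 72]
enqueue(12): [90, 72, 86, 72, 12]
enqueue(31): [90, 72, 86, 72, 12, 31]
enqueue(17): [90, 72, 86, 72, 12, 31, 17]
dequeue(): [72, 86, 72, 12, 31, 17]
dequeue(): [86, 72, 12, 31, 17]
enqueue(71): [86, 72, 12, 31, 17, 71]

Answer: 86 72 12 31 17 71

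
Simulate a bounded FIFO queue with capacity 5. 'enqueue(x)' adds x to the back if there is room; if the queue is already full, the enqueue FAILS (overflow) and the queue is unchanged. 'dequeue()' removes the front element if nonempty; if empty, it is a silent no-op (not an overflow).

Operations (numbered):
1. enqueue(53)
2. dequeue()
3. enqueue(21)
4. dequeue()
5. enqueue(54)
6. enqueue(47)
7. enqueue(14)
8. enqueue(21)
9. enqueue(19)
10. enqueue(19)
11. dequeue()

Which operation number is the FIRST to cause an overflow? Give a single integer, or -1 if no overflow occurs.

Answer: 10

Derivation:
1. enqueue(53): size=1
2. dequeue(): size=0
3. enqueue(21): size=1
4. dequeue(): size=0
5. enqueue(54): size=1
6. enqueue(47): size=2
7. enqueue(14): size=3
8. enqueue(21): size=4
9. enqueue(19): size=5
10. enqueue(19): size=5=cap → OVERFLOW (fail)
11. dequeue(): size=4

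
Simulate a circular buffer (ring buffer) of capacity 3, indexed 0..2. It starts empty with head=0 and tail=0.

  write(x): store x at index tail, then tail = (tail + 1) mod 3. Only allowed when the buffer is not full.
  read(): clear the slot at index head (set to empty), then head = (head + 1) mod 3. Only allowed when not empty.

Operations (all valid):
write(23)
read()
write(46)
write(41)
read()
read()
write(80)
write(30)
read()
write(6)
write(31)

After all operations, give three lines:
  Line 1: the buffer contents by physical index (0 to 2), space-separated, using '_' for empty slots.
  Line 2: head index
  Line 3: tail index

Answer: 31 30 6
1
1

Derivation:
write(23): buf=[23 _ _], head=0, tail=1, size=1
read(): buf=[_ _ _], head=1, tail=1, size=0
write(46): buf=[_ 46 _], head=1, tail=2, size=1
write(41): buf=[_ 46 41], head=1, tail=0, size=2
read(): buf=[_ _ 41], head=2, tail=0, size=1
read(): buf=[_ _ _], head=0, tail=0, size=0
write(80): buf=[80 _ _], head=0, tail=1, size=1
write(30): buf=[80 30 _], head=0, tail=2, size=2
read(): buf=[_ 30 _], head=1, tail=2, size=1
write(6): buf=[_ 30 6], head=1, tail=0, size=2
write(31): buf=[31 30 6], head=1, tail=1, size=3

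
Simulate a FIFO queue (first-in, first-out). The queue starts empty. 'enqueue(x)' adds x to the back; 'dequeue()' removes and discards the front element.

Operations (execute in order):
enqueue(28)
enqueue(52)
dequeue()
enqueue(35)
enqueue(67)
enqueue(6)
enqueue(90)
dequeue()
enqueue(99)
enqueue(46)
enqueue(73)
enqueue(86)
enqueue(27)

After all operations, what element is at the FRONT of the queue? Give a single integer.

Answer: 35

Derivation:
enqueue(28): queue = [28]
enqueue(52): queue = [28, 52]
dequeue(): queue = [52]
enqueue(35): queue = [52, 35]
enqueue(67): queue = [52, 35, 67]
enqueue(6): queue = [52, 35, 67, 6]
enqueue(90): queue = [52, 35, 67, 6, 90]
dequeue(): queue = [35, 67, 6, 90]
enqueue(99): queue = [35, 67, 6, 90, 99]
enqueue(46): queue = [35, 67, 6, 90, 99, 46]
enqueue(73): queue = [35, 67, 6, 90, 99, 46, 73]
enqueue(86): queue = [35, 67, 6, 90, 99, 46, 73, 86]
enqueue(27): queue = [35, 67, 6, 90, 99, 46, 73, 86, 27]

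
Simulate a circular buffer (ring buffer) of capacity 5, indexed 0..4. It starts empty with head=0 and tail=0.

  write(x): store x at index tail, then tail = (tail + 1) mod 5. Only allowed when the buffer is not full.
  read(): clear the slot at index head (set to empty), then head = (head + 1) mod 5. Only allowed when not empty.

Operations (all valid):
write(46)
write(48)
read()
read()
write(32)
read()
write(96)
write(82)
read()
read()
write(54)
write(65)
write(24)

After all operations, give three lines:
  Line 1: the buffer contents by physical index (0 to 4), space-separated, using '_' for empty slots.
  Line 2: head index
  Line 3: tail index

Answer: 54 65 24 _ _
0
3

Derivation:
write(46): buf=[46 _ _ _ _], head=0, tail=1, size=1
write(48): buf=[46 48 _ _ _], head=0, tail=2, size=2
read(): buf=[_ 48 _ _ _], head=1, tail=2, size=1
read(): buf=[_ _ _ _ _], head=2, tail=2, size=0
write(32): buf=[_ _ 32 _ _], head=2, tail=3, size=1
read(): buf=[_ _ _ _ _], head=3, tail=3, size=0
write(96): buf=[_ _ _ 96 _], head=3, tail=4, size=1
write(82): buf=[_ _ _ 96 82], head=3, tail=0, size=2
read(): buf=[_ _ _ _ 82], head=4, tail=0, size=1
read(): buf=[_ _ _ _ _], head=0, tail=0, size=0
write(54): buf=[54 _ _ _ _], head=0, tail=1, size=1
write(65): buf=[54 65 _ _ _], head=0, tail=2, size=2
write(24): buf=[54 65 24 _ _], head=0, tail=3, size=3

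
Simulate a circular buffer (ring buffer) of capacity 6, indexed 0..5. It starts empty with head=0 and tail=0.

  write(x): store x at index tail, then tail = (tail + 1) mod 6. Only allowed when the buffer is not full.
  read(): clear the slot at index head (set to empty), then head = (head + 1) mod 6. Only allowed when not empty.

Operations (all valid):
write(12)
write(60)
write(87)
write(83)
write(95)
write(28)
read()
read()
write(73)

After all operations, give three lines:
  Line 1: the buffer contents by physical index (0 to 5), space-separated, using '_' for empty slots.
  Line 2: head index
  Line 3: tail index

Answer: 73 _ 87 83 95 28
2
1

Derivation:
write(12): buf=[12 _ _ _ _ _], head=0, tail=1, size=1
write(60): buf=[12 60 _ _ _ _], head=0, tail=2, size=2
write(87): buf=[12 60 87 _ _ _], head=0, tail=3, size=3
write(83): buf=[12 60 87 83 _ _], head=0, tail=4, size=4
write(95): buf=[12 60 87 83 95 _], head=0, tail=5, size=5
write(28): buf=[12 60 87 83 95 28], head=0, tail=0, size=6
read(): buf=[_ 60 87 83 95 28], head=1, tail=0, size=5
read(): buf=[_ _ 87 83 95 28], head=2, tail=0, size=4
write(73): buf=[73 _ 87 83 95 28], head=2, tail=1, size=5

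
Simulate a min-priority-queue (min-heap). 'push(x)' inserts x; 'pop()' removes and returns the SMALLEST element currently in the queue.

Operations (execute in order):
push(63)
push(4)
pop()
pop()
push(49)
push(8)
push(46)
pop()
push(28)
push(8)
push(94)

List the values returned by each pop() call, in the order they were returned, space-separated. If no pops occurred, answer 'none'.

Answer: 4 63 8

Derivation:
push(63): heap contents = [63]
push(4): heap contents = [4, 63]
pop() → 4: heap contents = [63]
pop() → 63: heap contents = []
push(49): heap contents = [49]
push(8): heap contents = [8, 49]
push(46): heap contents = [8, 46, 49]
pop() → 8: heap contents = [46, 49]
push(28): heap contents = [28, 46, 49]
push(8): heap contents = [8, 28, 46, 49]
push(94): heap contents = [8, 28, 46, 49, 94]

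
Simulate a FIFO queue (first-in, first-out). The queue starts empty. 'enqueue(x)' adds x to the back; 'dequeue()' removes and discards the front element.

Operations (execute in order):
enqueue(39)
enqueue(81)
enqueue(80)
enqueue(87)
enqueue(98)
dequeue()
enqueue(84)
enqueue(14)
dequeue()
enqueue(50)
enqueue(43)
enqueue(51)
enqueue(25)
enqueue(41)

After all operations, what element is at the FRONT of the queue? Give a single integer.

enqueue(39): queue = [39]
enqueue(81): queue = [39, 81]
enqueue(80): queue = [39, 81, 80]
enqueue(87): queue = [39, 81, 80, 87]
enqueue(98): queue = [39, 81, 80, 87, 98]
dequeue(): queue = [81, 80, 87, 98]
enqueue(84): queue = [81, 80, 87, 98, 84]
enqueue(14): queue = [81, 80, 87, 98, 84, 14]
dequeue(): queue = [80, 87, 98, 84, 14]
enqueue(50): queue = [80, 87, 98, 84, 14, 50]
enqueue(43): queue = [80, 87, 98, 84, 14, 50, 43]
enqueue(51): queue = [80, 87, 98, 84, 14, 50, 43, 51]
enqueue(25): queue = [80, 87, 98, 84, 14, 50, 43, 51, 25]
enqueue(41): queue = [80, 87, 98, 84, 14, 50, 43, 51, 25, 41]

Answer: 80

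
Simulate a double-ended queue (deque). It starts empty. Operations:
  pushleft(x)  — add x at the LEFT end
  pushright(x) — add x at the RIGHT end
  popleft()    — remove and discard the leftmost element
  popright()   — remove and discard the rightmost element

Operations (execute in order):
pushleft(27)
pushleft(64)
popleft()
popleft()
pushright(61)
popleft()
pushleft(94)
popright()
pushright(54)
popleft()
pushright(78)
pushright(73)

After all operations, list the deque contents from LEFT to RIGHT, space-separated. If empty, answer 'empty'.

pushleft(27): [27]
pushleft(64): [64, 27]
popleft(): [27]
popleft(): []
pushright(61): [61]
popleft(): []
pushleft(94): [94]
popright(): []
pushright(54): [54]
popleft(): []
pushright(78): [78]
pushright(73): [78, 73]

Answer: 78 73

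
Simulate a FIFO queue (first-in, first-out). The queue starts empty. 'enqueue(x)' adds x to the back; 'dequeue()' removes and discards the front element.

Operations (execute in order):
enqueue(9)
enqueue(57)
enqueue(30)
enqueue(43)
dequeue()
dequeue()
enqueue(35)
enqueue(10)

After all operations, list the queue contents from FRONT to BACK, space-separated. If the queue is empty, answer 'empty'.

Answer: 30 43 35 10

Derivation:
enqueue(9): [9]
enqueue(57): [9, 57]
enqueue(30): [9, 57, 30]
enqueue(43): [9, 57, 30, 43]
dequeue(): [57, 30, 43]
dequeue(): [30, 43]
enqueue(35): [30, 43, 35]
enqueue(10): [30, 43, 35, 10]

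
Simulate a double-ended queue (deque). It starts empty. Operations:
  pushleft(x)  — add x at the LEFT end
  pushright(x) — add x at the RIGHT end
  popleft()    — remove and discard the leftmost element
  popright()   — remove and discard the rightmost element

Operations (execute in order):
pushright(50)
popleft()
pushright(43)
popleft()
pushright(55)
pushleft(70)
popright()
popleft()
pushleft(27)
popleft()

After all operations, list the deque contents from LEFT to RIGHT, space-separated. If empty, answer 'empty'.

pushright(50): [50]
popleft(): []
pushright(43): [43]
popleft(): []
pushright(55): [55]
pushleft(70): [70, 55]
popright(): [70]
popleft(): []
pushleft(27): [27]
popleft(): []

Answer: empty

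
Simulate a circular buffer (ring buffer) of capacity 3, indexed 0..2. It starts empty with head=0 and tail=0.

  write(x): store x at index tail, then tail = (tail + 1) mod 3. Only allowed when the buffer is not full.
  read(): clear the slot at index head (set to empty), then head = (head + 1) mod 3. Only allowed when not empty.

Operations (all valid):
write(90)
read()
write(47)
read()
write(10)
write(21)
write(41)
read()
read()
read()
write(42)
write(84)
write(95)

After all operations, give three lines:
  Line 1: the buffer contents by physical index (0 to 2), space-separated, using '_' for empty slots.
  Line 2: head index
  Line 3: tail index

Answer: 84 95 42
2
2

Derivation:
write(90): buf=[90 _ _], head=0, tail=1, size=1
read(): buf=[_ _ _], head=1, tail=1, size=0
write(47): buf=[_ 47 _], head=1, tail=2, size=1
read(): buf=[_ _ _], head=2, tail=2, size=0
write(10): buf=[_ _ 10], head=2, tail=0, size=1
write(21): buf=[21 _ 10], head=2, tail=1, size=2
write(41): buf=[21 41 10], head=2, tail=2, size=3
read(): buf=[21 41 _], head=0, tail=2, size=2
read(): buf=[_ 41 _], head=1, tail=2, size=1
read(): buf=[_ _ _], head=2, tail=2, size=0
write(42): buf=[_ _ 42], head=2, tail=0, size=1
write(84): buf=[84 _ 42], head=2, tail=1, size=2
write(95): buf=[84 95 42], head=2, tail=2, size=3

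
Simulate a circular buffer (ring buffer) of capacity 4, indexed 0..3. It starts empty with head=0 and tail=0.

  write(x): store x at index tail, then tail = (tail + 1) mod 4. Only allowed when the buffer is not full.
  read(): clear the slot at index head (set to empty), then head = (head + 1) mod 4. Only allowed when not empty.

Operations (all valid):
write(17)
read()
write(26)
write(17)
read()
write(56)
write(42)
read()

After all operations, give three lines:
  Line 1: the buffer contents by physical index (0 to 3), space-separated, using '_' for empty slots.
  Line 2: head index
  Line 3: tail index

write(17): buf=[17 _ _ _], head=0, tail=1, size=1
read(): buf=[_ _ _ _], head=1, tail=1, size=0
write(26): buf=[_ 26 _ _], head=1, tail=2, size=1
write(17): buf=[_ 26 17 _], head=1, tail=3, size=2
read(): buf=[_ _ 17 _], head=2, tail=3, size=1
write(56): buf=[_ _ 17 56], head=2, tail=0, size=2
write(42): buf=[42 _ 17 56], head=2, tail=1, size=3
read(): buf=[42 _ _ 56], head=3, tail=1, size=2

Answer: 42 _ _ 56
3
1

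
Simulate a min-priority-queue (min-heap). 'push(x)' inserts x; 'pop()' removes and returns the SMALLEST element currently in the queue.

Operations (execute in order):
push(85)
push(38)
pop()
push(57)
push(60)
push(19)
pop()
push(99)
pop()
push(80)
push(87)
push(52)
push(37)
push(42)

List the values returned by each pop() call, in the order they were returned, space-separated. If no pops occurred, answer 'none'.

push(85): heap contents = [85]
push(38): heap contents = [38, 85]
pop() → 38: heap contents = [85]
push(57): heap contents = [57, 85]
push(60): heap contents = [57, 60, 85]
push(19): heap contents = [19, 57, 60, 85]
pop() → 19: heap contents = [57, 60, 85]
push(99): heap contents = [57, 60, 85, 99]
pop() → 57: heap contents = [60, 85, 99]
push(80): heap contents = [60, 80, 85, 99]
push(87): heap contents = [60, 80, 85, 87, 99]
push(52): heap contents = [52, 60, 80, 85, 87, 99]
push(37): heap contents = [37, 52, 60, 80, 85, 87, 99]
push(42): heap contents = [37, 42, 52, 60, 80, 85, 87, 99]

Answer: 38 19 57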